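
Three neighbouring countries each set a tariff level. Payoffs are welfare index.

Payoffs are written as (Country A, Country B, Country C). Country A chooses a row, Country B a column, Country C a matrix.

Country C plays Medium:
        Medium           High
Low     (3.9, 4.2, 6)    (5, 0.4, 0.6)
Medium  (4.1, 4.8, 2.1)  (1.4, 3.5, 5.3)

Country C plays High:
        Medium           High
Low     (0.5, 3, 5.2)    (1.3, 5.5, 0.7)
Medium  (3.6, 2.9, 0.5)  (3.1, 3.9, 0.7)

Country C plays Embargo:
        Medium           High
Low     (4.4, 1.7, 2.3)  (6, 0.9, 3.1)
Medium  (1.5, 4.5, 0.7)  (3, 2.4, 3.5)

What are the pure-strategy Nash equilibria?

Country A against (Medium, Medium): payoffs 3.9, 4.1 → best response Medium.
Country A against (Medium, High): payoffs 0.5, 3.6 → best response Medium.
Country A against (Medium, Embargo): payoffs 4.4, 1.5 → best response Low.
Country A against (High, Medium): payoffs 5, 1.4 → best response Low.
Country A against (High, High): payoffs 1.3, 3.1 → best response Medium.
Country A against (High, Embargo): payoffs 6, 3 → best response Low.
Country B against (Low, Medium): payoffs 4.2, 0.4 → best response Medium.
Country B against (Low, High): payoffs 3, 5.5 → best response High.
Country B against (Low, Embargo): payoffs 1.7, 0.9 → best response Medium.
Country B against (Medium, Medium): payoffs 4.8, 3.5 → best response Medium.
Country B against (Medium, High): payoffs 2.9, 3.9 → best response High.
Country B against (Medium, Embargo): payoffs 4.5, 2.4 → best response Medium.
Country C against (Low, Medium): payoffs 6, 5.2, 2.3 → best response Medium.
Country C against (Low, High): payoffs 0.6, 0.7, 3.1 → best response Embargo.
Country C against (Medium, Medium): payoffs 2.1, 0.5, 0.7 → best response Medium.
Country C against (Medium, High): payoffs 5.3, 0.7, 3.5 → best response Medium.
Mutual best responses: (Medium, Medium, Medium).

(Medium, Medium, Medium)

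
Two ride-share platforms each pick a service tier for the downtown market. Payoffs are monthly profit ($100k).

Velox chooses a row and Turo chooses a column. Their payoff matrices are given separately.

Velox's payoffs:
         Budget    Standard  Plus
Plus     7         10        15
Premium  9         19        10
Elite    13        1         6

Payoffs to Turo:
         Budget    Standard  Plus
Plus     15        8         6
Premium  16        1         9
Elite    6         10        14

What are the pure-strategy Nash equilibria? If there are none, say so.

For each player, find the best response to each opponent profile; mutual best responses are the pure NE.
Velox against Budget: payoffs 7, 9, 13 → best response Elite.
Velox against Standard: payoffs 10, 19, 1 → best response Premium.
Velox against Plus: payoffs 15, 10, 6 → best response Plus.
Turo against Plus: payoffs 15, 8, 6 → best response Budget.
Turo against Premium: payoffs 16, 1, 9 → best response Budget.
Turo against Elite: payoffs 6, 10, 14 → best response Plus.
No profile is a mutual best response for all players.

There is no pure-strategy Nash equilibrium.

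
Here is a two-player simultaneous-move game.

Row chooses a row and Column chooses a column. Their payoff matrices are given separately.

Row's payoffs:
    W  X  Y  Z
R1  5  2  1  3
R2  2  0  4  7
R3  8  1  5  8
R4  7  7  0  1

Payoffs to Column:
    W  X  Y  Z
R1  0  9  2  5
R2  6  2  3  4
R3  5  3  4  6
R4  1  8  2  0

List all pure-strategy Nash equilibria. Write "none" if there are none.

The pure Nash equilibria are (R3, Z); (R4, X).

Row against W: payoffs 5, 2, 8, 7 → best response R3.
Row against X: payoffs 2, 0, 1, 7 → best response R4.
Row against Y: payoffs 1, 4, 5, 0 → best response R3.
Row against Z: payoffs 3, 7, 8, 1 → best response R3.
Column against R1: payoffs 0, 9, 2, 5 → best response X.
Column against R2: payoffs 6, 2, 3, 4 → best response W.
Column against R3: payoffs 5, 3, 4, 6 → best response Z.
Column against R4: payoffs 1, 8, 2, 0 → best response X.
Mutual best responses: (R3, Z); (R4, X).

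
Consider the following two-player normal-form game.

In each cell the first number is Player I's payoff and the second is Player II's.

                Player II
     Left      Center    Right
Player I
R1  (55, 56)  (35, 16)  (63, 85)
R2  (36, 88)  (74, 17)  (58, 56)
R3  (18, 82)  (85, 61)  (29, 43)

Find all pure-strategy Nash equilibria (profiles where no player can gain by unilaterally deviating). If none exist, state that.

(R1, Right)

(R1, Left): Player II can switch to Right (56 → 85). Not NE.
(R1, Center): Player I can switch to R2 (35 → 74). Not NE.
(R1, Right): Player I gets 63, best alternative 58; Player II gets 85, best alternative 56. No profitable deviation — NE.
(R2, Left): Player I can switch to R1 (36 → 55). Not NE.
(R2, Center): Player I can switch to R3 (74 → 85). Not NE.
(R2, Right): Player I can switch to R1 (58 → 63). Not NE.
(R3, Left): Player I can switch to R1 (18 → 55). Not NE.
(R3, Center): Player II can switch to Left (61 → 82). Not NE.
(R3, Right): Player I can switch to R1 (29 → 63). Not NE.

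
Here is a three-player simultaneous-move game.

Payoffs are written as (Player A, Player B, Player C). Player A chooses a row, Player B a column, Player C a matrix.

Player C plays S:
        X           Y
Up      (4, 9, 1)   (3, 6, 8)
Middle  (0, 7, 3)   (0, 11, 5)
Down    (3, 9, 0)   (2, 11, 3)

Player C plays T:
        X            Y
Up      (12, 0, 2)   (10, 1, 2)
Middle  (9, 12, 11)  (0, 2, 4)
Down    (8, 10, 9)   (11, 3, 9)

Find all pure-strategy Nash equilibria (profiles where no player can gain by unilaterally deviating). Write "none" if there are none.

Player A against (X, S): payoffs 4, 0, 3 → best response Up.
Player A against (X, T): payoffs 12, 9, 8 → best response Up.
Player A against (Y, S): payoffs 3, 0, 2 → best response Up.
Player A against (Y, T): payoffs 10, 0, 11 → best response Down.
Player B against (Up, S): payoffs 9, 6 → best response X.
Player B against (Up, T): payoffs 0, 1 → best response Y.
Player B against (Middle, S): payoffs 7, 11 → best response Y.
Player B against (Middle, T): payoffs 12, 2 → best response X.
Player B against (Down, S): payoffs 9, 11 → best response Y.
Player B against (Down, T): payoffs 10, 3 → best response X.
Player C against (Up, X): payoffs 1, 2 → best response T.
Player C against (Up, Y): payoffs 8, 2 → best response S.
Player C against (Middle, X): payoffs 3, 11 → best response T.
Player C against (Middle, Y): payoffs 5, 4 → best response S.
Player C against (Down, X): payoffs 0, 9 → best response T.
Player C against (Down, Y): payoffs 3, 9 → best response T.
No profile is a mutual best response for all players.

This game has no pure Nash equilibrium.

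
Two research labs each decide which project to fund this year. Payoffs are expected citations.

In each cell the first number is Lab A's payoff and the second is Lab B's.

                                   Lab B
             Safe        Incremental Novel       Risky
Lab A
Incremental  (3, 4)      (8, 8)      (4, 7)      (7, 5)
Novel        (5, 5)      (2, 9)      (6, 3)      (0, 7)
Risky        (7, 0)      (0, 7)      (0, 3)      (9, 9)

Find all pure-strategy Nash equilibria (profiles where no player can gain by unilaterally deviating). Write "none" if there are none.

(Incremental, Safe): Lab A can switch to Novel (3 → 5). Not NE.
(Incremental, Incremental): Lab A gets 8, best alternative 2; Lab B gets 8, best alternative 7. No profitable deviation — NE.
(Incremental, Novel): Lab A can switch to Novel (4 → 6). Not NE.
(Incremental, Risky): Lab A can switch to Risky (7 → 9). Not NE.
(Novel, Safe): Lab A can switch to Risky (5 → 7). Not NE.
(Novel, Incremental): Lab A can switch to Incremental (2 → 8). Not NE.
(Novel, Novel): Lab B can switch to Safe (3 → 5). Not NE.
(Novel, Risky): Lab A can switch to Incremental (0 → 7). Not NE.
(Risky, Safe): Lab B can switch to Incremental (0 → 7). Not NE.
(Risky, Risky): Lab A gets 9, best alternative 7; Lab B gets 9, best alternative 7. No profitable deviation — NE.
(The remaining 2 profiles each have a profitable deviation by the same check.)

(Incremental, Incremental), (Risky, Risky)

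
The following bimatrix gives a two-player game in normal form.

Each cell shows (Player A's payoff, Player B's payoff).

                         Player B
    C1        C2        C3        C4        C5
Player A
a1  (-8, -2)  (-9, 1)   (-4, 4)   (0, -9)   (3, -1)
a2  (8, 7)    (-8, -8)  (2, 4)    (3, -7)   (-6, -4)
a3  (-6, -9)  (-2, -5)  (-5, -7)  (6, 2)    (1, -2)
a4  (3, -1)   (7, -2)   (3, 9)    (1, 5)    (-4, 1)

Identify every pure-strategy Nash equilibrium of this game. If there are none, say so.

Mark each player's best response to every combination of opponents' strategies; a profile where every player is best-responding is a pure Nash equilibrium.
Player A against C1: payoffs -8, 8, -6, 3 → best response a2.
Player A against C2: payoffs -9, -8, -2, 7 → best response a4.
Player A against C3: payoffs -4, 2, -5, 3 → best response a4.
Player A against C4: payoffs 0, 3, 6, 1 → best response a3.
Player A against C5: payoffs 3, -6, 1, -4 → best response a1.
Player B against a1: payoffs -2, 1, 4, -9, -1 → best response C3.
Player B against a2: payoffs 7, -8, 4, -7, -4 → best response C1.
Player B against a3: payoffs -9, -5, -7, 2, -2 → best response C4.
Player B against a4: payoffs -1, -2, 9, 5, 1 → best response C3.
Mutual best responses: (a2, C1); (a3, C4); (a4, C3).

(a2, C1), (a3, C4), (a4, C3)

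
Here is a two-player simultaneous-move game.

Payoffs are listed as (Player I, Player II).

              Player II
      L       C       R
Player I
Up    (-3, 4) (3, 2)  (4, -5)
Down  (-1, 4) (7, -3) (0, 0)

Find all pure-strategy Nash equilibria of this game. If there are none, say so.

Player I against L: payoffs -3, -1 → best response Down.
Player I against C: payoffs 3, 7 → best response Down.
Player I against R: payoffs 4, 0 → best response Up.
Player II against Up: payoffs 4, 2, -5 → best response L.
Player II against Down: payoffs 4, -3, 0 → best response L.
Mutual best responses: (Down, L).

Pure NE: (Down, L)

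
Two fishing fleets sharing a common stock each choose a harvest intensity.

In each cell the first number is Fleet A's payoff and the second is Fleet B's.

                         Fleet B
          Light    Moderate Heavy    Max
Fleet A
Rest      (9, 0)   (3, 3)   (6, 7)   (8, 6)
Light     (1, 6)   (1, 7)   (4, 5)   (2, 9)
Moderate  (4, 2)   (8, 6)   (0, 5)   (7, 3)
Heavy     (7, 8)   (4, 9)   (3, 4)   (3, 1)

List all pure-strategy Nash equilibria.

Pure-strategy Nash equilibria: (Rest, Heavy); (Moderate, Moderate)

(Rest, Light): Fleet B can switch to Moderate (0 → 3). Not NE.
(Rest, Moderate): Fleet A can switch to Moderate (3 → 8). Not NE.
(Rest, Heavy): Fleet A gets 6, best alternative 4; Fleet B gets 7, best alternative 6. No profitable deviation — NE.
(Rest, Max): Fleet B can switch to Heavy (6 → 7). Not NE.
(Light, Light): Fleet A can switch to Rest (1 → 9). Not NE.
(Light, Moderate): Fleet A can switch to Rest (1 → 3). Not NE.
(Light, Heavy): Fleet A can switch to Rest (4 → 6). Not NE.
(Light, Max): Fleet A can switch to Rest (2 → 8). Not NE.
(Moderate, Light): Fleet A can switch to Rest (4 → 9). Not NE.
(Moderate, Moderate): Fleet A gets 8, best alternative 4; Fleet B gets 6, best alternative 5. No profitable deviation — NE.
(The remaining 6 profiles each have a profitable deviation by the same check.)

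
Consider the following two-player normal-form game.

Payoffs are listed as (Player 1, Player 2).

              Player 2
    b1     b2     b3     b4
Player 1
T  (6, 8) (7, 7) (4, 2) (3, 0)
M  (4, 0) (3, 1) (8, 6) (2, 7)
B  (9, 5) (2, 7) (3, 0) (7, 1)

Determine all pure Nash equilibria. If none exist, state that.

Player 1 against b1: payoffs 6, 4, 9 → best response B.
Player 1 against b2: payoffs 7, 3, 2 → best response T.
Player 1 against b3: payoffs 4, 8, 3 → best response M.
Player 1 against b4: payoffs 3, 2, 7 → best response B.
Player 2 against T: payoffs 8, 7, 2, 0 → best response b1.
Player 2 against M: payoffs 0, 1, 6, 7 → best response b4.
Player 2 against B: payoffs 5, 7, 0, 1 → best response b2.
No profile is a mutual best response for all players.

This game has no pure Nash equilibrium.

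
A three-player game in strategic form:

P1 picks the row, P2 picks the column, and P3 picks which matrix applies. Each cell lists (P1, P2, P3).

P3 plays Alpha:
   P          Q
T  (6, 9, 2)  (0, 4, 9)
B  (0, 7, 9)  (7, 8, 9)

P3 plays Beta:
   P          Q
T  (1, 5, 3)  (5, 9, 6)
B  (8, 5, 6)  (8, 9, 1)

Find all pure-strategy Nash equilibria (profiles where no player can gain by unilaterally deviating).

The unique pure-strategy Nash equilibrium is (B, Q, Alpha).

For each strategy profile, look for a profitable unilateral deviation.
(T, P, Alpha): P3 can switch to Beta (2 → 3). Not NE.
(T, P, Beta): P1 can switch to B (1 → 8). Not NE.
(T, Q, Alpha): P1 can switch to B (0 → 7). Not NE.
(T, Q, Beta): P1 can switch to B (5 → 8). Not NE.
(B, P, Alpha): P1 can switch to T (0 → 6). Not NE.
(B, P, Beta): P2 can switch to Q (5 → 9). Not NE.
(B, Q, Alpha): P1 gets 7, best alternative 0; P2 gets 8, best alternative 7; P3 gets 9, best alternative 1. No profitable deviation — NE.
(B, Q, Beta): P3 can switch to Alpha (1 → 9). Not NE.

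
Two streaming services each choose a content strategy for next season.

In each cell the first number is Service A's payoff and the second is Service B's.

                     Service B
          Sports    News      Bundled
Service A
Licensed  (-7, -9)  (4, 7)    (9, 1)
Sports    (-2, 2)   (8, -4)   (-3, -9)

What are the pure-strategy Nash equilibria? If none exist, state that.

Pure NE: (Sports, Sports)

For each player, find the best response to each opponent profile; mutual best responses are the pure NE.
Service A against Sports: payoffs -7, -2 → best response Sports.
Service A against News: payoffs 4, 8 → best response Sports.
Service A against Bundled: payoffs 9, -3 → best response Licensed.
Service B against Licensed: payoffs -9, 7, 1 → best response News.
Service B against Sports: payoffs 2, -4, -9 → best response Sports.
Mutual best responses: (Sports, Sports).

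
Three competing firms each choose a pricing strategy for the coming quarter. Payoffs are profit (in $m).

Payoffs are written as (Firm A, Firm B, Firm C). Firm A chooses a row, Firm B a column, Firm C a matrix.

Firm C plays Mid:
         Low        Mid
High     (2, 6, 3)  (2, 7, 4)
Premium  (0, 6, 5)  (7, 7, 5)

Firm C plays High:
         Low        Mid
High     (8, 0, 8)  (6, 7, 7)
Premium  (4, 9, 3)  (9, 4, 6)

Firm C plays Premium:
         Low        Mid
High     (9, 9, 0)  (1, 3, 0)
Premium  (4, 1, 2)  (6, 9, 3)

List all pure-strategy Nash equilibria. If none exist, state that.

(High, Low, Mid): Firm B can switch to Mid (6 → 7). Not NE.
(High, Low, High): Firm B can switch to Mid (0 → 7). Not NE.
(High, Low, Premium): Firm C can switch to Mid (0 → 3). Not NE.
(High, Mid, Mid): Firm A can switch to Premium (2 → 7). Not NE.
(High, Mid, High): Firm A can switch to Premium (6 → 9). Not NE.
(High, Mid, Premium): Firm A can switch to Premium (1 → 6). Not NE.
(Premium, Low, Mid): Firm A can switch to High (0 → 2). Not NE.
(Premium, Low, High): Firm A can switch to High (4 → 8). Not NE.
(Premium, Low, Premium): Firm A can switch to High (4 → 9). Not NE.
(Premium, Mid, Mid): Firm C can switch to High (5 → 6). Not NE.
(Premium, Mid, High): Firm B can switch to Low (4 → 9). Not NE.
(Premium, Mid, Premium): Firm C can switch to Mid (3 → 5). Not NE.

This game has no pure Nash equilibrium.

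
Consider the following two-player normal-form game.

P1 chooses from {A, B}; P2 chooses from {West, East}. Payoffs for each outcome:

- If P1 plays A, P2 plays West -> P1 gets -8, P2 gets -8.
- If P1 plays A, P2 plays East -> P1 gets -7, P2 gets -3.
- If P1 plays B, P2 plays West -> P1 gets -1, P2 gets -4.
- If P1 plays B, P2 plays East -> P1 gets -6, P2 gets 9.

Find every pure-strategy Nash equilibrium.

P1 against West: payoffs -8, -1 → best response B.
P1 against East: payoffs -7, -6 → best response B.
P2 against A: payoffs -8, -3 → best response East.
P2 against B: payoffs -4, 9 → best response East.
Mutual best responses: (B, East).

Pure NE: (B, East)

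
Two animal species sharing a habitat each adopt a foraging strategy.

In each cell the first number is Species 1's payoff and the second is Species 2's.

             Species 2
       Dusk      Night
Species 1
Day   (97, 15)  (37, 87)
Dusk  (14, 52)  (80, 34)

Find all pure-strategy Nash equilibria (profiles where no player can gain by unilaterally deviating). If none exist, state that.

Species 1 against Dusk: payoffs 97, 14 → best response Day.
Species 1 against Night: payoffs 37, 80 → best response Dusk.
Species 2 against Day: payoffs 15, 87 → best response Night.
Species 2 against Dusk: payoffs 52, 34 → best response Dusk.
No profile is a mutual best response for all players.

There is no pure-strategy Nash equilibrium.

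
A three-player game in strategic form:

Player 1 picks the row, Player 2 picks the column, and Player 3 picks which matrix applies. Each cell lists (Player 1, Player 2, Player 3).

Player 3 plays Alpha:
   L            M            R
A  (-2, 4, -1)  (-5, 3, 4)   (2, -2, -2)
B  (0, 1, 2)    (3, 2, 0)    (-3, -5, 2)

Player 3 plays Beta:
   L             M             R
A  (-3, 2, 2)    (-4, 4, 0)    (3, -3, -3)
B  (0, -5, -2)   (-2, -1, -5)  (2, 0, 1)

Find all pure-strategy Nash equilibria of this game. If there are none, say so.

(B, M, Alpha)

Player 1 against (L, Alpha): payoffs -2, 0 → best response B.
Player 1 against (L, Beta): payoffs -3, 0 → best response B.
Player 1 against (M, Alpha): payoffs -5, 3 → best response B.
Player 1 against (M, Beta): payoffs -4, -2 → best response B.
Player 1 against (R, Alpha): payoffs 2, -3 → best response A.
Player 1 against (R, Beta): payoffs 3, 2 → best response A.
Player 2 against (A, Alpha): payoffs 4, 3, -2 → best response L.
Player 2 against (A, Beta): payoffs 2, 4, -3 → best response M.
Player 2 against (B, Alpha): payoffs 1, 2, -5 → best response M.
Player 2 against (B, Beta): payoffs -5, -1, 0 → best response R.
Player 3 against (A, L): payoffs -1, 2 → best response Beta.
Player 3 against (A, M): payoffs 4, 0 → best response Alpha.
Player 3 against (A, R): payoffs -2, -3 → best response Alpha.
Player 3 against (B, L): payoffs 2, -2 → best response Alpha.
Player 3 against (B, M): payoffs 0, -5 → best response Alpha.
Player 3 against (B, R): payoffs 2, 1 → best response Alpha.
Mutual best responses: (B, M, Alpha).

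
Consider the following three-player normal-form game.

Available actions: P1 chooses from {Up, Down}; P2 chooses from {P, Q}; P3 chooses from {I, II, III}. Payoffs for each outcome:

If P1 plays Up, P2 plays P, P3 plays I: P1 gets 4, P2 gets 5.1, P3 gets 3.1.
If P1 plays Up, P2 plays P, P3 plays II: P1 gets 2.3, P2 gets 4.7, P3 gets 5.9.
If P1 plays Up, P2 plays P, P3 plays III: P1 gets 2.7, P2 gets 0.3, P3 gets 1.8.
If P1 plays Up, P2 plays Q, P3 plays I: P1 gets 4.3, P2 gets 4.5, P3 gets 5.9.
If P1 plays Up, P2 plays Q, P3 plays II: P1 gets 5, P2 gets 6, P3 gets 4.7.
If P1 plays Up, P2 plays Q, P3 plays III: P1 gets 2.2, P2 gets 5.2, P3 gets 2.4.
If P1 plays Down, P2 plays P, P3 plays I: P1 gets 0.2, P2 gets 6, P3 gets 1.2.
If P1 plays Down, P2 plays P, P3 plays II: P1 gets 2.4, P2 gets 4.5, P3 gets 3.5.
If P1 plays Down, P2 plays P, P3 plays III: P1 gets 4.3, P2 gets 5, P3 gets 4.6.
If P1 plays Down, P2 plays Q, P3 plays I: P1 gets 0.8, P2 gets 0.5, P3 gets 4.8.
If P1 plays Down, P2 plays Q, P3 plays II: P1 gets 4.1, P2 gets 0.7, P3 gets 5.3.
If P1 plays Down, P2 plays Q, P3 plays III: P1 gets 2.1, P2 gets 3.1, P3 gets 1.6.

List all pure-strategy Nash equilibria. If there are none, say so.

The unique pure-strategy Nash equilibrium is (Down, P, III).

Mark each player's best response to every combination of opponents' strategies; a profile where every player is best-responding is a pure Nash equilibrium.
P1 against (P, I): payoffs 4, 0.2 → best response Up.
P1 against (P, II): payoffs 2.3, 2.4 → best response Down.
P1 against (P, III): payoffs 2.7, 4.3 → best response Down.
P1 against (Q, I): payoffs 4.3, 0.8 → best response Up.
P1 against (Q, II): payoffs 5, 4.1 → best response Up.
P1 against (Q, III): payoffs 2.2, 2.1 → best response Up.
P2 against (Up, I): payoffs 5.1, 4.5 → best response P.
P2 against (Up, II): payoffs 4.7, 6 → best response Q.
P2 against (Up, III): payoffs 0.3, 5.2 → best response Q.
P2 against (Down, I): payoffs 6, 0.5 → best response P.
P2 against (Down, II): payoffs 4.5, 0.7 → best response P.
P2 against (Down, III): payoffs 5, 3.1 → best response P.
P3 against (Up, P): payoffs 3.1, 5.9, 1.8 → best response II.
P3 against (Up, Q): payoffs 5.9, 4.7, 2.4 → best response I.
P3 against (Down, P): payoffs 1.2, 3.5, 4.6 → best response III.
P3 against (Down, Q): payoffs 4.8, 5.3, 1.6 → best response II.
Mutual best responses: (Down, P, III).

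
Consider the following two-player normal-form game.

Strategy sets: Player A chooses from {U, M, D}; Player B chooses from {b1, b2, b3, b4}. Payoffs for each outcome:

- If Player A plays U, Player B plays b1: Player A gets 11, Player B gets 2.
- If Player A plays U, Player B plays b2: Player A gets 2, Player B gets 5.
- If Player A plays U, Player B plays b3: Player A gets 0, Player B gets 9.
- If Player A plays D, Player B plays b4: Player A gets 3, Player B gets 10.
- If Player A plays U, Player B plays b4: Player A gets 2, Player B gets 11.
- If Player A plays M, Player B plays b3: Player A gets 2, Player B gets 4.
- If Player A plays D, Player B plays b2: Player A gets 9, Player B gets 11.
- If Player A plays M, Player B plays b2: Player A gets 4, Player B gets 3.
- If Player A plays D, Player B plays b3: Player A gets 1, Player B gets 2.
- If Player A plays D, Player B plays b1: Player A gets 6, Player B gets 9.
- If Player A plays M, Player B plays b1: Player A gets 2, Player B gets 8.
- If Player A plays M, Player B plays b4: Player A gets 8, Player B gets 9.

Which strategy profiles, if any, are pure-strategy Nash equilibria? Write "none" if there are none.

The pure Nash equilibria are (M, b4), (D, b2).

(U, b1): Player B can switch to b2 (2 → 5). Not NE.
(U, b2): Player A can switch to M (2 → 4). Not NE.
(U, b3): Player A can switch to M (0 → 2). Not NE.
(U, b4): Player A can switch to M (2 → 8). Not NE.
(M, b1): Player A can switch to U (2 → 11). Not NE.
(M, b2): Player A can switch to D (4 → 9). Not NE.
(M, b4): Player A gets 8, best alternative 3; Player B gets 9, best alternative 8. No profitable deviation — NE.
(D, b2): Player A gets 9, best alternative 4; Player B gets 11, best alternative 10. No profitable deviation — NE.
(The remaining 4 profiles each have a profitable deviation by the same check.)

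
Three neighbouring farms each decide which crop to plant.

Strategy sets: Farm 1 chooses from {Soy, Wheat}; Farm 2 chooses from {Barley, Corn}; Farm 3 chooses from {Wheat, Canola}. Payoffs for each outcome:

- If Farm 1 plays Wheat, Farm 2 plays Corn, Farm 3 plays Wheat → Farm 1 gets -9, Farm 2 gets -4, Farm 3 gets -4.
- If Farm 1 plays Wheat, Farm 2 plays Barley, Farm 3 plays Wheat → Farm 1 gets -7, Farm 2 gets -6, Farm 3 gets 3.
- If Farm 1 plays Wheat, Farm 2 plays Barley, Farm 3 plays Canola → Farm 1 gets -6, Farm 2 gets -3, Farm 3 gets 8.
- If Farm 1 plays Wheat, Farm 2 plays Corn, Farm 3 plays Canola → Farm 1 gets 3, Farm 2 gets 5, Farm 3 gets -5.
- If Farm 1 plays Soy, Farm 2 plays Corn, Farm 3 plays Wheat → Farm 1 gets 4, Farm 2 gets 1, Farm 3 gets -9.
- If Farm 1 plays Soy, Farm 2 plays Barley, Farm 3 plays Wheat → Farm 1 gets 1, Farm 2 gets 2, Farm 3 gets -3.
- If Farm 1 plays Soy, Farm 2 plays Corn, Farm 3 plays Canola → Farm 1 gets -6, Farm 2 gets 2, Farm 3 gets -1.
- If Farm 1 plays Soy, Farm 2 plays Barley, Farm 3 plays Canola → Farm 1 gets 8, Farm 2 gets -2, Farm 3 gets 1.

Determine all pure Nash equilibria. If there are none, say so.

(Soy, Barley, Wheat): Farm 3 can switch to Canola (-3 → 1). Not NE.
(Soy, Barley, Canola): Farm 2 can switch to Corn (-2 → 2). Not NE.
(Soy, Corn, Wheat): Farm 2 can switch to Barley (1 → 2). Not NE.
(Soy, Corn, Canola): Farm 1 can switch to Wheat (-6 → 3). Not NE.
(Wheat, Barley, Wheat): Farm 1 can switch to Soy (-7 → 1). Not NE.
(Wheat, Barley, Canola): Farm 1 can switch to Soy (-6 → 8). Not NE.
(Wheat, Corn, Wheat): Farm 1 can switch to Soy (-9 → 4). Not NE.
(Wheat, Corn, Canola): Farm 3 can switch to Wheat (-5 → -4). Not NE.

There is no pure-strategy Nash equilibrium.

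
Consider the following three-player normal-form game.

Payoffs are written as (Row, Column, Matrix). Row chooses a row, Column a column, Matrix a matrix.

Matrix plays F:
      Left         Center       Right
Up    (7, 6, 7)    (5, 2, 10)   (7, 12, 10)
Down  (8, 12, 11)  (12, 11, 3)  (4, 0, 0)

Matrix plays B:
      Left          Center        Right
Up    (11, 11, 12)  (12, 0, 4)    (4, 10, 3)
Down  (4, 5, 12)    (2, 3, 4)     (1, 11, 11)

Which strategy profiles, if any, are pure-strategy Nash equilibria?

Row against (Left, F): payoffs 7, 8 → best response Down.
Row against (Left, B): payoffs 11, 4 → best response Up.
Row against (Center, F): payoffs 5, 12 → best response Down.
Row against (Center, B): payoffs 12, 2 → best response Up.
Row against (Right, F): payoffs 7, 4 → best response Up.
Row against (Right, B): payoffs 4, 1 → best response Up.
Column against (Up, F): payoffs 6, 2, 12 → best response Right.
Column against (Up, B): payoffs 11, 0, 10 → best response Left.
Column against (Down, F): payoffs 12, 11, 0 → best response Left.
Column against (Down, B): payoffs 5, 3, 11 → best response Right.
Matrix against (Up, Left): payoffs 7, 12 → best response B.
Matrix against (Up, Center): payoffs 10, 4 → best response F.
Matrix against (Up, Right): payoffs 10, 3 → best response F.
Matrix against (Down, Left): payoffs 11, 12 → best response B.
Matrix against (Down, Center): payoffs 3, 4 → best response B.
Matrix against (Down, Right): payoffs 0, 11 → best response B.
Mutual best responses: (Up, Left, B); (Up, Right, F).

(Up, Left, B), (Up, Right, F)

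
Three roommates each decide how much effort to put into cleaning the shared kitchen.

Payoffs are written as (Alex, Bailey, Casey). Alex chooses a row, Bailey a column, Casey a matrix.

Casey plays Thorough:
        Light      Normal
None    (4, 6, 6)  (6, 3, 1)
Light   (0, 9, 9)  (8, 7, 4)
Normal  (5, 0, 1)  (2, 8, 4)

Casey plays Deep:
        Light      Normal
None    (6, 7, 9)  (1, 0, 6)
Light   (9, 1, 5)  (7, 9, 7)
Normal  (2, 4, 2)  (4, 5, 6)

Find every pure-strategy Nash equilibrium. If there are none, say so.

For each strategy profile, look for a profitable unilateral deviation.
(None, Light, Thorough): Alex can switch to Normal (4 → 5). Not NE.
(None, Light, Deep): Alex can switch to Light (6 → 9). Not NE.
(None, Normal, Thorough): Alex can switch to Light (6 → 8). Not NE.
(None, Normal, Deep): Alex can switch to Light (1 → 7). Not NE.
(Light, Light, Thorough): Alex can switch to None (0 → 4). Not NE.
(Light, Light, Deep): Bailey can switch to Normal (1 → 9). Not NE.
(Light, Normal, Thorough): Bailey can switch to Light (7 → 9). Not NE.
(Light, Normal, Deep): Alex gets 7, best alternative 4; Bailey gets 9, best alternative 1; Casey gets 7, best alternative 4. No profitable deviation — NE.
(Normal, Light, Thorough): Bailey can switch to Normal (0 → 8). Not NE.
(Normal, Light, Deep): Alex can switch to None (2 → 6). Not NE.
(Normal, Normal, Thorough): Alex can switch to None (2 → 6). Not NE.
(Normal, Normal, Deep): Alex can switch to Light (4 → 7). Not NE.

Pure NE: (Light, Normal, Deep)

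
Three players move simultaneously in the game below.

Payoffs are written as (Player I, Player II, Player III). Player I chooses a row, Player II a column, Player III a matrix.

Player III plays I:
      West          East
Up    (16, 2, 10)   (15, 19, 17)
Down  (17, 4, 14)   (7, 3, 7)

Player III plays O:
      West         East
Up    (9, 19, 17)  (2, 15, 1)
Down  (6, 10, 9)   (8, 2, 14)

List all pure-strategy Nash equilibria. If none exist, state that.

Player I against (West, I): payoffs 16, 17 → best response Down.
Player I against (West, O): payoffs 9, 6 → best response Up.
Player I against (East, I): payoffs 15, 7 → best response Up.
Player I against (East, O): payoffs 2, 8 → best response Down.
Player II against (Up, I): payoffs 2, 19 → best response East.
Player II against (Up, O): payoffs 19, 15 → best response West.
Player II against (Down, I): payoffs 4, 3 → best response West.
Player II against (Down, O): payoffs 10, 2 → best response West.
Player III against (Up, West): payoffs 10, 17 → best response O.
Player III against (Up, East): payoffs 17, 1 → best response I.
Player III against (Down, West): payoffs 14, 9 → best response I.
Player III against (Down, East): payoffs 7, 14 → best response O.
Mutual best responses: (Up, West, O); (Up, East, I); (Down, West, I).

(Up, West, O) and (Up, East, I) and (Down, West, I)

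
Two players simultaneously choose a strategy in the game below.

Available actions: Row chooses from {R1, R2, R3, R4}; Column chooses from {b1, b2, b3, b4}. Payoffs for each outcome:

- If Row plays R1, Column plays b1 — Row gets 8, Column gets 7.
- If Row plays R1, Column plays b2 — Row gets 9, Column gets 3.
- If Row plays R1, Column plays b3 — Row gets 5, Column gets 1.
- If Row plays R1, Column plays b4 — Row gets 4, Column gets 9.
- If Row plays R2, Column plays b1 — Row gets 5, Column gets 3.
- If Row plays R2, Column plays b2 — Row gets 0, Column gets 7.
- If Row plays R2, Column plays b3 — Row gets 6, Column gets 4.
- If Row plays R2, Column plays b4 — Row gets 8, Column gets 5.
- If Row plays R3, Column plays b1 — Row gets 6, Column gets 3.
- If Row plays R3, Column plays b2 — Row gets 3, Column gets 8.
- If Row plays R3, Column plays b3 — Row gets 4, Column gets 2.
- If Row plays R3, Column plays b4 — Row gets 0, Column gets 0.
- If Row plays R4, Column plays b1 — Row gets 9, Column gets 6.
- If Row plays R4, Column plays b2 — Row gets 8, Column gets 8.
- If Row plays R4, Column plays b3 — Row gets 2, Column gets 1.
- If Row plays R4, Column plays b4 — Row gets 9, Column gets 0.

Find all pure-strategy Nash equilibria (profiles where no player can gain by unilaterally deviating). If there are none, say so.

For each player, find the best response to each opponent profile; mutual best responses are the pure NE.
Row against b1: payoffs 8, 5, 6, 9 → best response R4.
Row against b2: payoffs 9, 0, 3, 8 → best response R1.
Row against b3: payoffs 5, 6, 4, 2 → best response R2.
Row against b4: payoffs 4, 8, 0, 9 → best response R4.
Column against R1: payoffs 7, 3, 1, 9 → best response b4.
Column against R2: payoffs 3, 7, 4, 5 → best response b2.
Column against R3: payoffs 3, 8, 2, 0 → best response b2.
Column against R4: payoffs 6, 8, 1, 0 → best response b2.
No profile is a mutual best response for all players.

none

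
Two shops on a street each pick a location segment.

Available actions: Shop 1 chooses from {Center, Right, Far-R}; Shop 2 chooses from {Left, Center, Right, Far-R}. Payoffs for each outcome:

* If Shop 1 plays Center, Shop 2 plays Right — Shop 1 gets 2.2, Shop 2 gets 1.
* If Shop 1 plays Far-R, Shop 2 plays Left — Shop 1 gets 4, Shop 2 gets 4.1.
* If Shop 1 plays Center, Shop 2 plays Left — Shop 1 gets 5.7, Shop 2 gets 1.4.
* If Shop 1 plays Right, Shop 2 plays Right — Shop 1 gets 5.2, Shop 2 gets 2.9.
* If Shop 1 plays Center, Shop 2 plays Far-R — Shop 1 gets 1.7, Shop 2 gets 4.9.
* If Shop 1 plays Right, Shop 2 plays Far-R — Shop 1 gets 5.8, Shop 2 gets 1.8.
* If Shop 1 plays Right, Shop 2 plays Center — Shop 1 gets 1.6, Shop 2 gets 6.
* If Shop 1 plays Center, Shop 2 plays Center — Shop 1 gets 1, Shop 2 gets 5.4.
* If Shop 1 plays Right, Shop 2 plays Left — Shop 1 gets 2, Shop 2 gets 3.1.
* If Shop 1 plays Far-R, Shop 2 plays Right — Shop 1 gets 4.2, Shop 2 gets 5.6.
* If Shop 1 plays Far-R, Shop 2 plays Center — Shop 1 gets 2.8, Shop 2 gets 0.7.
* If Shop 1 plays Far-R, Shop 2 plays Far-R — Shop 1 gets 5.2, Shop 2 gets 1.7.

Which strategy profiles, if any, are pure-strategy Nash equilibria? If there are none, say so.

This game has no pure Nash equilibrium.

(Center, Left): Shop 2 can switch to Center (1.4 → 5.4). Not NE.
(Center, Center): Shop 1 can switch to Right (1 → 1.6). Not NE.
(Center, Right): Shop 1 can switch to Right (2.2 → 5.2). Not NE.
(Center, Far-R): Shop 1 can switch to Right (1.7 → 5.8). Not NE.
(Right, Left): Shop 1 can switch to Center (2 → 5.7). Not NE.
(Right, Center): Shop 1 can switch to Far-R (1.6 → 2.8). Not NE.
(The remaining 6 profiles each have a profitable deviation by the same check.)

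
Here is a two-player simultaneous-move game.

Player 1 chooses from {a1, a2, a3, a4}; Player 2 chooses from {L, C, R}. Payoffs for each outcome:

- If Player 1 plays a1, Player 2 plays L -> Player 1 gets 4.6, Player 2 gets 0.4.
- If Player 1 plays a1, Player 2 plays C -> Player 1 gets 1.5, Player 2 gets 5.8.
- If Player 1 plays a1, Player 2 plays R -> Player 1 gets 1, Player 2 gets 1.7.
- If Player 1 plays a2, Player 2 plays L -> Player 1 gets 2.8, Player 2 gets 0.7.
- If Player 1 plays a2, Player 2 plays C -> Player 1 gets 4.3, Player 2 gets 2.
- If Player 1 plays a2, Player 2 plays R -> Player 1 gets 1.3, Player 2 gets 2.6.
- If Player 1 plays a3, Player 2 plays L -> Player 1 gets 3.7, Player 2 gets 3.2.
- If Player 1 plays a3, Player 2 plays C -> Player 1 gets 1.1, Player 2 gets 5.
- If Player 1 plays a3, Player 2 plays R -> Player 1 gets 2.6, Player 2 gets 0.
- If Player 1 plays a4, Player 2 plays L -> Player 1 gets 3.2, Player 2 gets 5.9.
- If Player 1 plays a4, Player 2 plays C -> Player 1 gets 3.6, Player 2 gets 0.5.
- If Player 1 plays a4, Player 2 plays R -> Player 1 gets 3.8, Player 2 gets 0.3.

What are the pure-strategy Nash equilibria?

Check each profile: it is a Nash equilibrium iff no player can strictly gain by switching unilaterally.
(a1, L): Player 2 can switch to C (0.4 → 5.8). Not NE.
(a1, C): Player 1 can switch to a2 (1.5 → 4.3). Not NE.
(a1, R): Player 1 can switch to a2 (1 → 1.3). Not NE.
(a2, L): Player 1 can switch to a1 (2.8 → 4.6). Not NE.
(a2, C): Player 2 can switch to R (2 → 2.6). Not NE.
(a2, R): Player 1 can switch to a3 (1.3 → 2.6). Not NE.
(The remaining 6 profiles each have a profitable deviation by the same check.)

This game has no pure Nash equilibrium.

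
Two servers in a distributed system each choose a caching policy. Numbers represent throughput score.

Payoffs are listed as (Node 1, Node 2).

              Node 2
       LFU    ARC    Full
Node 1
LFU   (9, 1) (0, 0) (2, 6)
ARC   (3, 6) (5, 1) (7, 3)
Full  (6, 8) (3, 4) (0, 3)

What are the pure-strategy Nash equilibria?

No pure-strategy Nash equilibrium.

Mark each player's best response to every combination of opponents' strategies; a profile where every player is best-responding is a pure Nash equilibrium.
Node 1 against LFU: payoffs 9, 3, 6 → best response LFU.
Node 1 against ARC: payoffs 0, 5, 3 → best response ARC.
Node 1 against Full: payoffs 2, 7, 0 → best response ARC.
Node 2 against LFU: payoffs 1, 0, 6 → best response Full.
Node 2 against ARC: payoffs 6, 1, 3 → best response LFU.
Node 2 against Full: payoffs 8, 4, 3 → best response LFU.
No profile is a mutual best response for all players.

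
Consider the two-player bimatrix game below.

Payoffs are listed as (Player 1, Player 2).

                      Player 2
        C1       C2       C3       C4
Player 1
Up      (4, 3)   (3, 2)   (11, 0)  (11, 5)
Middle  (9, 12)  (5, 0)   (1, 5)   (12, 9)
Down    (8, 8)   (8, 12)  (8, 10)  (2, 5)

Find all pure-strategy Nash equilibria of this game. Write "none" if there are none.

(Up, C1): Player 1 can switch to Middle (4 → 9). Not NE.
(Up, C2): Player 1 can switch to Middle (3 → 5). Not NE.
(Up, C3): Player 2 can switch to C1 (0 → 3). Not NE.
(Up, C4): Player 1 can switch to Middle (11 → 12). Not NE.
(Middle, C1): Player 1 gets 9, best alternative 8; Player 2 gets 12, best alternative 9. No profitable deviation — NE.
(Middle, C2): Player 1 can switch to Down (5 → 8). Not NE.
(Middle, C3): Player 1 can switch to Up (1 → 11). Not NE.
(Middle, C4): Player 2 can switch to C1 (9 → 12). Not NE.
(Down, C1): Player 1 can switch to Middle (8 → 9). Not NE.
(Down, C2): Player 1 gets 8, best alternative 5; Player 2 gets 12, best alternative 10. No profitable deviation — NE.
(Down, C3): Player 1 can switch to Up (8 → 11). Not NE.
(Down, C4): Player 1 can switch to Up (2 → 11). Not NE.

The pure Nash equilibria are (Middle, C1) and (Down, C2).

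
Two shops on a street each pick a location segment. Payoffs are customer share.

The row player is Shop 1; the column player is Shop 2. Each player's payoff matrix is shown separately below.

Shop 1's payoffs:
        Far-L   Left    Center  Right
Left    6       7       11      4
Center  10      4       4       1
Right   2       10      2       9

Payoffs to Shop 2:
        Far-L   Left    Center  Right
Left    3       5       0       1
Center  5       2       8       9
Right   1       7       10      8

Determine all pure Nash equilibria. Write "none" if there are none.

Shop 1 against Far-L: payoffs 6, 10, 2 → best response Center.
Shop 1 against Left: payoffs 7, 4, 10 → best response Right.
Shop 1 against Center: payoffs 11, 4, 2 → best response Left.
Shop 1 against Right: payoffs 4, 1, 9 → best response Right.
Shop 2 against Left: payoffs 3, 5, 0, 1 → best response Left.
Shop 2 against Center: payoffs 5, 2, 8, 9 → best response Right.
Shop 2 against Right: payoffs 1, 7, 10, 8 → best response Center.
No profile is a mutual best response for all players.

There is no pure-strategy Nash equilibrium.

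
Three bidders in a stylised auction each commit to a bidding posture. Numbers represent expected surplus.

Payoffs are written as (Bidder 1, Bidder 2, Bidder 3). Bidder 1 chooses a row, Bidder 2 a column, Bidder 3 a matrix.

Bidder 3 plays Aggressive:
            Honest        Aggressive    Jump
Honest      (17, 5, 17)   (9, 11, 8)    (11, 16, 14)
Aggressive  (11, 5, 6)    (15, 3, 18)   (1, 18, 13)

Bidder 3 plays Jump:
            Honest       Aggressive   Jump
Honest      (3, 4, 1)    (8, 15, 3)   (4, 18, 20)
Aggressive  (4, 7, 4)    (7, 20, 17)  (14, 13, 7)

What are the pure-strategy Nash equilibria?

Bidder 1 against (Honest, Aggressive): payoffs 17, 11 → best response Honest.
Bidder 1 against (Honest, Jump): payoffs 3, 4 → best response Aggressive.
Bidder 1 against (Aggressive, Aggressive): payoffs 9, 15 → best response Aggressive.
Bidder 1 against (Aggressive, Jump): payoffs 8, 7 → best response Honest.
Bidder 1 against (Jump, Aggressive): payoffs 11, 1 → best response Honest.
Bidder 1 against (Jump, Jump): payoffs 4, 14 → best response Aggressive.
Bidder 2 against (Honest, Aggressive): payoffs 5, 11, 16 → best response Jump.
Bidder 2 against (Honest, Jump): payoffs 4, 15, 18 → best response Jump.
Bidder 2 against (Aggressive, Aggressive): payoffs 5, 3, 18 → best response Jump.
Bidder 2 against (Aggressive, Jump): payoffs 7, 20, 13 → best response Aggressive.
Bidder 3 against (Honest, Honest): payoffs 17, 1 → best response Aggressive.
Bidder 3 against (Honest, Aggressive): payoffs 8, 3 → best response Aggressive.
Bidder 3 against (Honest, Jump): payoffs 14, 20 → best response Jump.
Bidder 3 against (Aggressive, Honest): payoffs 6, 4 → best response Aggressive.
Bidder 3 against (Aggressive, Aggressive): payoffs 18, 17 → best response Aggressive.
Bidder 3 against (Aggressive, Jump): payoffs 13, 7 → best response Aggressive.
No profile is a mutual best response for all players.

This game has no pure Nash equilibrium.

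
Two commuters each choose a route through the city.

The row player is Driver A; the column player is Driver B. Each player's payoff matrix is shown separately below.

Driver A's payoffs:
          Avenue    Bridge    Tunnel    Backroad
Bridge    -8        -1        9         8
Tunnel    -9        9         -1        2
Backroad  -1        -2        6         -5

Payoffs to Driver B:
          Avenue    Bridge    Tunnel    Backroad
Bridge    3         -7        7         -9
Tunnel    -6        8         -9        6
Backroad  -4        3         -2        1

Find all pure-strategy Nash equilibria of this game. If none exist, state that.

(Bridge, Tunnel), (Tunnel, Bridge)

(Bridge, Avenue): Driver A can switch to Backroad (-8 → -1). Not NE.
(Bridge, Bridge): Driver A can switch to Tunnel (-1 → 9). Not NE.
(Bridge, Tunnel): Driver A gets 9, best alternative 6; Driver B gets 7, best alternative 3. No profitable deviation — NE.
(Bridge, Backroad): Driver B can switch to Avenue (-9 → 3). Not NE.
(Tunnel, Avenue): Driver A can switch to Bridge (-9 → -8). Not NE.
(Tunnel, Bridge): Driver A gets 9, best alternative -1; Driver B gets 8, best alternative 6. No profitable deviation — NE.
(Tunnel, Tunnel): Driver A can switch to Bridge (-1 → 9). Not NE.
(Tunnel, Backroad): Driver A can switch to Bridge (2 → 8). Not NE.
(Backroad, Avenue): Driver B can switch to Bridge (-4 → 3). Not NE.
(Backroad, Bridge): Driver A can switch to Bridge (-2 → -1). Not NE.
(The remaining 2 profiles each have a profitable deviation by the same check.)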